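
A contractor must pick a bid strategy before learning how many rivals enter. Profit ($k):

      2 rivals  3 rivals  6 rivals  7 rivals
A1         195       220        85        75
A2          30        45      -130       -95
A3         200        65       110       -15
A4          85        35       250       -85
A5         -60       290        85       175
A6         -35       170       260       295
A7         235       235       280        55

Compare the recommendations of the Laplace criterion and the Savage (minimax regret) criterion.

Row averages: A1=143.75, A2=-37.5, A3=90, A4=71.25, A5=122.5, A6=172.5, A7=201.25
Highest average = 201.25 → A7.
Column bests: 2 rivals=235, 3 rivals=290, 6 rivals=280, 7 rivals=295.
A1 regrets: 40, 70, 195, 220 → max 220
A2 regrets: 205, 245, 410, 390 → max 410
A3 regrets: 35, 225, 170, 310 → max 310
A4 regrets: 150, 255, 30, 380 → max 380
A5 regrets: 295, 0, 195, 120 → max 295
A6 regrets: 270, 120, 20, 0 → max 270
A7 regrets: 0, 55, 0, 240 → max 240
Smallest max regret = 220 → A1.

laplace → A7; minimax regret → A1 (disagree)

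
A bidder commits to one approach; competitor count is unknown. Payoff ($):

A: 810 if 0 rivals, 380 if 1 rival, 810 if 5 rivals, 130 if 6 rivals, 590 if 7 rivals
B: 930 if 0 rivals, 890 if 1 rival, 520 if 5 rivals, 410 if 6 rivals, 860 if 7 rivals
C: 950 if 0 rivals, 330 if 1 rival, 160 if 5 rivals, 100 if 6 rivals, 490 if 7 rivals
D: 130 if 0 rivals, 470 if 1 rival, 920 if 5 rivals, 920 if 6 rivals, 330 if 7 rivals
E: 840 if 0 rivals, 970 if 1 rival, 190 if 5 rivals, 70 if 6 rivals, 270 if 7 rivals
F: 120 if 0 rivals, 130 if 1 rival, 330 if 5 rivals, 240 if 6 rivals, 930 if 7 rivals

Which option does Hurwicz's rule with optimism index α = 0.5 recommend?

B

A: 0.5·810 + 0.5·130 = 470
B: 0.5·930 + 0.5·410 = 670
C: 0.5·950 + 0.5·100 = 525
D: 0.5·920 + 0.5·130 = 525
E: 0.5·970 + 0.5·70 = 520
F: 0.5·930 + 0.5·120 = 525
Highest Hurwicz score = 670 → B.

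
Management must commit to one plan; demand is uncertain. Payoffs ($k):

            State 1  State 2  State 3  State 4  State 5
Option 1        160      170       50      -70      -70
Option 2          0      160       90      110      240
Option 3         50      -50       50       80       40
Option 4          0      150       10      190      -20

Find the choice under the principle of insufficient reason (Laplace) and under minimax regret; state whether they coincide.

Row averages: Option 1=48, Option 2=120, Option 3=34, Option 4=66
Highest average = 120 → Option 2.
Column bests: State 1=160, State 2=170, State 3=90, State 4=190, State 5=240.
Option 1 regrets: 0, 0, 40, 260, 310 → max 310
Option 2 regrets: 160, 10, 0, 80, 0 → max 160
Option 3 regrets: 110, 220, 40, 110, 200 → max 220
Option 4 regrets: 160, 20, 80, 0, 260 → max 260
Smallest max regret = 160 → Option 2.

laplace → Option 2; minimax regret → Option 2 (agree)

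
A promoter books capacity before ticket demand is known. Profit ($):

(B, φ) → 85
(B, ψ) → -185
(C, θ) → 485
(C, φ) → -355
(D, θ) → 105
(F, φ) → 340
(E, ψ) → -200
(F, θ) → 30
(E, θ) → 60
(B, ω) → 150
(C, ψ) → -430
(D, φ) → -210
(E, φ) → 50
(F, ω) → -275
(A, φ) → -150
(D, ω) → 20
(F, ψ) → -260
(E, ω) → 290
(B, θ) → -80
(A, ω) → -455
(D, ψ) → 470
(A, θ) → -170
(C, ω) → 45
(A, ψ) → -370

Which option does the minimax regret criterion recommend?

D

Column bests: θ=485, φ=340, ψ=470, ω=290.
A regrets: 655, 490, 840, 745 → max 840
B regrets: 565, 255, 655, 140 → max 655
C regrets: 0, 695, 900, 245 → max 900
D regrets: 380, 550, 0, 270 → max 550
E regrets: 425, 290, 670, 0 → max 670
F regrets: 455, 0, 730, 565 → max 730
Smallest max regret = 550 → D.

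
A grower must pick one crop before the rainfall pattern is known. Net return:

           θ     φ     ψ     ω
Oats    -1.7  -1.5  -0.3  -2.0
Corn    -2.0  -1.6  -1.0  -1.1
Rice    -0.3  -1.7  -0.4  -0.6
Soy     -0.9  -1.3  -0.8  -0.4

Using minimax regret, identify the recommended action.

Rice

Column bests: θ=-0.3, φ=-1.3, ψ=-0.3, ω=-0.4.
Oats regrets: 1.4, 0.2, 0.0, 1.6 → max 1.6
Corn regrets: 1.7, 0.3, 0.7, 0.7 → max 1.7
Rice regrets: 0.0, 0.4, 0.1, 0.2 → max 0.4
Soy regrets: 0.6, 0.0, 0.5, 0.0 → max 0.6
Smallest max regret = 0.4 → Rice.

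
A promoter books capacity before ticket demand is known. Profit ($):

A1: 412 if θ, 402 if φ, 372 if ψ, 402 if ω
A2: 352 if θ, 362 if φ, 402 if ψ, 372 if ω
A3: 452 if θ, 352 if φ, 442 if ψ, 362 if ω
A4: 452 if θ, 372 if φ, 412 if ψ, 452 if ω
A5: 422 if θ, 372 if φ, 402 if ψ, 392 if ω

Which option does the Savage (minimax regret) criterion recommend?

A4

Column bests: θ=452, φ=402, ψ=442, ω=452.
A1 regrets: 40, 0, 70, 50 → max 70
A2 regrets: 100, 40, 40, 80 → max 100
A3 regrets: 0, 50, 0, 90 → max 90
A4 regrets: 0, 30, 30, 0 → max 30
A5 regrets: 30, 30, 40, 60 → max 60
Smallest max regret = 30 → A4.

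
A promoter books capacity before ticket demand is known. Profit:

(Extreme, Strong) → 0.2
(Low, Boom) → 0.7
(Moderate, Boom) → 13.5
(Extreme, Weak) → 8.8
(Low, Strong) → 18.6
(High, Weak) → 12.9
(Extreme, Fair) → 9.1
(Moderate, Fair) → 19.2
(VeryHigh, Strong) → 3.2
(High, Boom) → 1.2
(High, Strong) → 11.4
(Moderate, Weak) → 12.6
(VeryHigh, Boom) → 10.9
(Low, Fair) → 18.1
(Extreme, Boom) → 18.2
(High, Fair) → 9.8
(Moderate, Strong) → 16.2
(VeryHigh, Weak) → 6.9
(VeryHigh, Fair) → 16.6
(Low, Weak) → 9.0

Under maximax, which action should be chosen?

Row maxima: Low=18.6, Moderate=19.2, High=12.9, VeryHigh=16.6, Extreme=18.2
Best best-case = 19.2 → Moderate.

Moderate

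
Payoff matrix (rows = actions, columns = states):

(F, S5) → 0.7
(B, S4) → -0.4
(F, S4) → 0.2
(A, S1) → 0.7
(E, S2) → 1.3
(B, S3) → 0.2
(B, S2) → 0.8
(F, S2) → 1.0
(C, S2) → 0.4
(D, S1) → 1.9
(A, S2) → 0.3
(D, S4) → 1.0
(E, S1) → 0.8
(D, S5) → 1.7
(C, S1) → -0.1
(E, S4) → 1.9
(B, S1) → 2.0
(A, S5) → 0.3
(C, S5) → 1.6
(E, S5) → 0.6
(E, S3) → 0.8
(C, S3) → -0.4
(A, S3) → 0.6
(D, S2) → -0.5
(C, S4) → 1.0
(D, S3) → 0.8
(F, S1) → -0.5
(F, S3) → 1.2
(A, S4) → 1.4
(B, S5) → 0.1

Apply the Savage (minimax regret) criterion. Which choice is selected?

Column bests: S1=2.0, S2=1.3, S3=1.2, S4=1.9, S5=1.7.
A regrets: 1.3, 1.0, 0.6, 0.5, 1.4 → max 1.4
B regrets: 0.0, 0.5, 1.0, 2.3, 1.6 → max 2.3
C regrets: 2.1, 0.9, 1.6, 0.9, 0.1 → max 2.1
D regrets: 0.1, 1.8, 0.4, 0.9, 0.0 → max 1.8
E regrets: 1.2, 0.0, 0.4, 0.0, 1.1 → max 1.2
F regrets: 2.5, 0.3, 0.0, 1.7, 1.0 → max 2.5
Smallest max regret = 1.2 → E.

E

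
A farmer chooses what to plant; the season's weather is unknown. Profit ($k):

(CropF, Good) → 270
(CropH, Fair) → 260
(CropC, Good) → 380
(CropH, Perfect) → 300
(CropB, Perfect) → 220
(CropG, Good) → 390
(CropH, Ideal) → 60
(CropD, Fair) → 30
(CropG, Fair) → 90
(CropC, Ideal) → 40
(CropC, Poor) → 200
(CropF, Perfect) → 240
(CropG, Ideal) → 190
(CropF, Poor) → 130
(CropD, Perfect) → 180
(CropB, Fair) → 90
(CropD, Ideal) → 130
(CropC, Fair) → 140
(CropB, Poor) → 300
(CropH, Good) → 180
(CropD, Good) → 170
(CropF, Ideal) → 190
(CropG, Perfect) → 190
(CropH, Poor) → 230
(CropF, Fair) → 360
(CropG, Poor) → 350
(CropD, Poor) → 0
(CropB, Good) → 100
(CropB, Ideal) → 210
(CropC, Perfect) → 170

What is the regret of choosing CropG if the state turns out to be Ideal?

20

Best payoff under Ideal is 210.
Regret = 210 − 190 = 20.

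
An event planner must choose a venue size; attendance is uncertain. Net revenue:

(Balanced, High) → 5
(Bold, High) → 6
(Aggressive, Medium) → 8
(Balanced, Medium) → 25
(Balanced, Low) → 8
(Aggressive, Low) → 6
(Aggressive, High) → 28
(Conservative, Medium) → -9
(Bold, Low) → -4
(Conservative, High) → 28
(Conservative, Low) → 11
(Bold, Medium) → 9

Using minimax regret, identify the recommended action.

Aggressive

Column bests: Low=11, Medium=25, High=28.
Conservative regrets: 0, 34, 0 → max 34
Balanced regrets: 3, 0, 23 → max 23
Aggressive regrets: 5, 17, 0 → max 17
Bold regrets: 15, 16, 22 → max 22
Smallest max regret = 17 → Aggressive.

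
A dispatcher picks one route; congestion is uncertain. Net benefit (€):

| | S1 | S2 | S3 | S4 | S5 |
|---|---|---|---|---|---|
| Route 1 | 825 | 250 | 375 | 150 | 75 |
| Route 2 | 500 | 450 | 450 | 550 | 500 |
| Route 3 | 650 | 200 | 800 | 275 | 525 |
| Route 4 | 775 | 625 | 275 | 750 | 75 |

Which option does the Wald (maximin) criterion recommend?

Row minima: Route 1=75, Route 2=450, Route 3=200, Route 4=75
Best worst-case = 450 → Route 2.

Route 2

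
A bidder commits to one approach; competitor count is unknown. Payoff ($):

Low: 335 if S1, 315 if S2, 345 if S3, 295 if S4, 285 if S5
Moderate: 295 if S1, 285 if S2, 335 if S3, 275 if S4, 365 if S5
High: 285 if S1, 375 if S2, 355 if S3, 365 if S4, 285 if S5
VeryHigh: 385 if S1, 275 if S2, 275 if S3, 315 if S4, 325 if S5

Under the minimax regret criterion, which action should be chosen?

Low

Column bests: S1=385, S2=375, S3=355, S4=365, S5=365.
Low regrets: 50, 60, 10, 70, 80 → max 80
Moderate regrets: 90, 90, 20, 90, 0 → max 90
High regrets: 100, 0, 0, 0, 80 → max 100
VeryHigh regrets: 0, 100, 80, 50, 40 → max 100
Smallest max regret = 80 → Low.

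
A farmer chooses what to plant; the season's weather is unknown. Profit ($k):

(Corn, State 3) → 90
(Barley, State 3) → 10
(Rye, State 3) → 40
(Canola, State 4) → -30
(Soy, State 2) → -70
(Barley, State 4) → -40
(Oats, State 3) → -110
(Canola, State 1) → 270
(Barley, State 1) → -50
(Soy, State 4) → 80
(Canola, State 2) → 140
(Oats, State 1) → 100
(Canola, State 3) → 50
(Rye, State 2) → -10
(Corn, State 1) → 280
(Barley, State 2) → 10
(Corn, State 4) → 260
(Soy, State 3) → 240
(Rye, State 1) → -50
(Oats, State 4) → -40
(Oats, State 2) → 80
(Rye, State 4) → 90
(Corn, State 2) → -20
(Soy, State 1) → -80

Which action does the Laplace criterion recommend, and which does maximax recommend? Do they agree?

Row averages: Oats=7.5, Rye=17.5, Soy=42.5, Barley=-17.5, Canola=107.5, Corn=152.5
Highest average = 152.5 → Corn.
Row maxima: Oats=100, Rye=90, Soy=240, Barley=10, Canola=270, Corn=280
Best best-case = 280 → Corn.

laplace → Corn; maximax → Corn (agree)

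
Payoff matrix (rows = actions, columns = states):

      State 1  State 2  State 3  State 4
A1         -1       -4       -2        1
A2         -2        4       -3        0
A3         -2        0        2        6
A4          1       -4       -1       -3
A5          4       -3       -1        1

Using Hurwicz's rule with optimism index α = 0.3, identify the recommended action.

A1: 0.3·1 + 0.7·(-4) = -2.5
A2: 0.3·4 + 0.7·(-3) = -0.9
A3: 0.3·6 + 0.7·(-2) = 0.4
A4: 0.3·1 + 0.7·(-4) = -2.5
A5: 0.3·4 + 0.7·(-3) = -0.9
Highest Hurwicz score = 0.4 → A3.

A3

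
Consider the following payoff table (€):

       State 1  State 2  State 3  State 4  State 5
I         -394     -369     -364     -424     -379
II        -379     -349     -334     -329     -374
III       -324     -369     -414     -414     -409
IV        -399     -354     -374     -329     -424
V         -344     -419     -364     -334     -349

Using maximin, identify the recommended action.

II

Row minima: I=-424, II=-379, III=-414, IV=-424, V=-419
Best worst-case = -379 → II.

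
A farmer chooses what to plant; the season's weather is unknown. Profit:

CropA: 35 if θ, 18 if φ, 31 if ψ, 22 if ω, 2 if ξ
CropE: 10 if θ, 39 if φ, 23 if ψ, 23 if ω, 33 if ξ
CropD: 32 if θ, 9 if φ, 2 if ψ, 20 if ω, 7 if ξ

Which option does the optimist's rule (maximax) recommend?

CropE

Row maxima: CropA=35, CropE=39, CropD=32
Best best-case = 39 → CropE.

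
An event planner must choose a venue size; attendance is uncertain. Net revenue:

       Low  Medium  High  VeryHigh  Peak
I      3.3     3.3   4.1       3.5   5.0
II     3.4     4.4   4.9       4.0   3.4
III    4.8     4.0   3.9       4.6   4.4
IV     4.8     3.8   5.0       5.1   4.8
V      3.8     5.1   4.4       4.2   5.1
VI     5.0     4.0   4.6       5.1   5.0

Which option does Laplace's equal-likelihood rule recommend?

VI

Row averages: I=3.84, II=4.02, III=4.34, IV=4.7, V=4.52, VI=4.74
Highest average = 4.74 → VI.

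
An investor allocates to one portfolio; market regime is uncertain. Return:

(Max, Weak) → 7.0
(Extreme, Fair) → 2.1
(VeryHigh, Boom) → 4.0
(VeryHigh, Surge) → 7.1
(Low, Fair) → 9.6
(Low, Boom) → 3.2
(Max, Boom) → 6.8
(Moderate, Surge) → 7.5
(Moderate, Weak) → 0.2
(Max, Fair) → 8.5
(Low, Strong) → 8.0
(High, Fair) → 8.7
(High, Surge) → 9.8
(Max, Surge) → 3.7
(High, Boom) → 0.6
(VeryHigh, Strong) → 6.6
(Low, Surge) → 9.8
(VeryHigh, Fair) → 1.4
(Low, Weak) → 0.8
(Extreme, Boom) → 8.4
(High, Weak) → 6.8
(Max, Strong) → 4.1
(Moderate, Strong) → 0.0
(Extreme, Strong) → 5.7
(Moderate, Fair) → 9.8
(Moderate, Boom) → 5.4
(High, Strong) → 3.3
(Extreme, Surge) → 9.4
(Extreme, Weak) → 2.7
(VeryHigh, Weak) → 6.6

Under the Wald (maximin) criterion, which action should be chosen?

Max

Row minima: Low=0.8, Moderate=0.0, High=0.6, VeryHigh=1.4, Extreme=2.1, Max=3.7
Best worst-case = 3.7 → Max.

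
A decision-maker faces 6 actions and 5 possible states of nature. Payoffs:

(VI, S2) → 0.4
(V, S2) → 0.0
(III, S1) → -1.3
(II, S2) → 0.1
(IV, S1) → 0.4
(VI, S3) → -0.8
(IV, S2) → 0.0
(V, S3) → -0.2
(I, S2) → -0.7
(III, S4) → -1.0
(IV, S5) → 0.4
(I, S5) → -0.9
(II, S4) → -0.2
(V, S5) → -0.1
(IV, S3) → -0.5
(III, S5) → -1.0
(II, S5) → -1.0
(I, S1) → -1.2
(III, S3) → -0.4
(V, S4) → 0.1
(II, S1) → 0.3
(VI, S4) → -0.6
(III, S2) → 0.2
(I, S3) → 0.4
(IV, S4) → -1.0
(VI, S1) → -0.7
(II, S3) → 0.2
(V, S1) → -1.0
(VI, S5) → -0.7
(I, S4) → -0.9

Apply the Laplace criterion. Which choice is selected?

II

Row averages: I=-0.66, II=-0.12, III=-0.7, IV=-0.14, V=-0.24, VI=-0.48
Highest average = -0.12 → II.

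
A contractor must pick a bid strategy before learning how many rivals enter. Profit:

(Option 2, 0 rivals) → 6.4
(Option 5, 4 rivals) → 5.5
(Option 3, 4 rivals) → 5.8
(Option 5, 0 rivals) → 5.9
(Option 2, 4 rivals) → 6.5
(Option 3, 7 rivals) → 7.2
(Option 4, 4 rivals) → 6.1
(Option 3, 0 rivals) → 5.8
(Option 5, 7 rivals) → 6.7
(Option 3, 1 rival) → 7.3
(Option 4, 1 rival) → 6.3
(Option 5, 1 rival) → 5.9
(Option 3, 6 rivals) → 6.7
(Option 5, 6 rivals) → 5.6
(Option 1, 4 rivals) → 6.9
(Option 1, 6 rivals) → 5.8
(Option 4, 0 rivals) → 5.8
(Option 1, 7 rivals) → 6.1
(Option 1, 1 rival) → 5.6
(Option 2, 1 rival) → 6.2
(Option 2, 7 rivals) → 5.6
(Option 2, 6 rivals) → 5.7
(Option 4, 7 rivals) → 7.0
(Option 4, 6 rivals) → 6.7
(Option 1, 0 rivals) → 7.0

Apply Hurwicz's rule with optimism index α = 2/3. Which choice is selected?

Option 1: 2/3·7.0 + 1/3·5.6 = 98/15
Option 2: 2/3·6.5 + 1/3·5.6 = 6.2
Option 3: 2/3·7.3 + 1/3·5.8 = 6.8
Option 4: 2/3·7.0 + 1/3·5.8 = 6.6
Option 5: 2/3·6.7 + 1/3·5.5 = 6.3
Highest Hurwicz score = 6.8 → Option 3.

Option 3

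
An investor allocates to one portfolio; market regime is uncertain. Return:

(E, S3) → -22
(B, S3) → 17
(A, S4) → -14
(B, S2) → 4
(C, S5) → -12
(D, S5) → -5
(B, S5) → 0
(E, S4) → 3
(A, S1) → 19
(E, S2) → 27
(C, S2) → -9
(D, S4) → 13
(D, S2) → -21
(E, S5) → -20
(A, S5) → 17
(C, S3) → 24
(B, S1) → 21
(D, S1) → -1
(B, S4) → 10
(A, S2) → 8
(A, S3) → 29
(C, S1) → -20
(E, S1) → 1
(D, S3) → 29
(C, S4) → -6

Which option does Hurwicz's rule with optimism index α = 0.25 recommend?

B

A: 0.25·29 + 0.75·(-14) = -3.25
B: 0.25·21 + 0.75·0 = 5.25
C: 0.25·24 + 0.75·(-20) = -9
D: 0.25·29 + 0.75·(-21) = -8.5
E: 0.25·27 + 0.75·(-22) = -9.75
Highest Hurwicz score = 5.25 → B.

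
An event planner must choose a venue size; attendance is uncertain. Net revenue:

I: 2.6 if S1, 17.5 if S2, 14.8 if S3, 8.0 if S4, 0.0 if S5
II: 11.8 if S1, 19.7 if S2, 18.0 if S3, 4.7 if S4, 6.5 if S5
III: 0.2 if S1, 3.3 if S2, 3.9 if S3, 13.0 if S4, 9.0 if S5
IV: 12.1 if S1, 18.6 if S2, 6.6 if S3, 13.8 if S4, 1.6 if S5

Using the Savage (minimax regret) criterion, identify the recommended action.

II

Column bests: S1=12.1, S2=19.7, S3=18.0, S4=13.8, S5=9.0.
I regrets: 9.5, 2.2, 3.2, 5.8, 9.0 → max 9.5
II regrets: 0.3, 0.0, 0.0, 9.1, 2.5 → max 9.1
III regrets: 11.9, 16.4, 14.1, 0.8, 0.0 → max 16.4
IV regrets: 0.0, 1.1, 11.4, 0.0, 7.4 → max 11.4
Smallest max regret = 9.1 → II.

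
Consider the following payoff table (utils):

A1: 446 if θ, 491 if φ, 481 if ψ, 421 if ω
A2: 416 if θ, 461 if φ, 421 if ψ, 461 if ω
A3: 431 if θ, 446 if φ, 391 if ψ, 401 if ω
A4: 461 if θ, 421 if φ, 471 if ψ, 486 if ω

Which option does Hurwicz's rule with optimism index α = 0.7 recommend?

A1: 0.7·491 + 0.3·421 = 470
A2: 0.7·461 + 0.3·416 = 447.5
A3: 0.7·446 + 0.3·391 = 429.5
A4: 0.7·486 + 0.3·421 = 466.5
Highest Hurwicz score = 470 → A1.

A1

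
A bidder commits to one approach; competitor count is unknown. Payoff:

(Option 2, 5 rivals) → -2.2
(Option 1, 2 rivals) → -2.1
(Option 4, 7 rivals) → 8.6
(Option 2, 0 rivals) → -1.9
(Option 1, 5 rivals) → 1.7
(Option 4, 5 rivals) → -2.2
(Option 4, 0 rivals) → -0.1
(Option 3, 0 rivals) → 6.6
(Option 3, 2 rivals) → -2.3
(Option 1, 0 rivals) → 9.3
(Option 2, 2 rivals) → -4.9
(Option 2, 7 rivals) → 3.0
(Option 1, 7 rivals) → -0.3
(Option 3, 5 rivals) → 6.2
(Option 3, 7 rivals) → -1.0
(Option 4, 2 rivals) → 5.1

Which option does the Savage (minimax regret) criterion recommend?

Column bests: 0 rivals=9.3, 2 rivals=5.1, 5 rivals=6.2, 7 rivals=8.6.
Option 1 regrets: 0.0, 7.2, 4.5, 8.9 → max 8.9
Option 2 regrets: 11.2, 10.0, 8.4, 5.6 → max 11.2
Option 3 regrets: 2.7, 7.4, 0.0, 9.6 → max 9.6
Option 4 regrets: 9.4, 0.0, 8.4, 0.0 → max 9.4
Smallest max regret = 8.9 → Option 1.

Option 1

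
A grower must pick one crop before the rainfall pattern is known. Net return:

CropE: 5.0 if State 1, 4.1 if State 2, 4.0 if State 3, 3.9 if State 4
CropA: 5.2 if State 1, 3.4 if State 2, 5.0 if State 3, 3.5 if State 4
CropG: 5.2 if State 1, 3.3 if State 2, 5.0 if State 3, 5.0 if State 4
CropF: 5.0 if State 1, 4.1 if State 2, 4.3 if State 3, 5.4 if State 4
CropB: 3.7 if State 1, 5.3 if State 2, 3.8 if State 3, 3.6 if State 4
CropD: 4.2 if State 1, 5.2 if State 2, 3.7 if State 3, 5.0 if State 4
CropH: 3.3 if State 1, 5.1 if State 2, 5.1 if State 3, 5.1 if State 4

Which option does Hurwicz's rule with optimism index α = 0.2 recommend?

CropE: 0.2·5.0 + 0.8·3.9 = 4.12
CropA: 0.2·5.2 + 0.8·3.4 = 3.76
CropG: 0.2·5.2 + 0.8·3.3 = 3.68
CropF: 0.2·5.4 + 0.8·4.1 = 4.36
CropB: 0.2·5.3 + 0.8·3.6 = 3.94
CropD: 0.2·5.2 + 0.8·3.7 = 4
CropH: 0.2·5.1 + 0.8·3.3 = 3.66
Highest Hurwicz score = 4.36 → CropF.

CropF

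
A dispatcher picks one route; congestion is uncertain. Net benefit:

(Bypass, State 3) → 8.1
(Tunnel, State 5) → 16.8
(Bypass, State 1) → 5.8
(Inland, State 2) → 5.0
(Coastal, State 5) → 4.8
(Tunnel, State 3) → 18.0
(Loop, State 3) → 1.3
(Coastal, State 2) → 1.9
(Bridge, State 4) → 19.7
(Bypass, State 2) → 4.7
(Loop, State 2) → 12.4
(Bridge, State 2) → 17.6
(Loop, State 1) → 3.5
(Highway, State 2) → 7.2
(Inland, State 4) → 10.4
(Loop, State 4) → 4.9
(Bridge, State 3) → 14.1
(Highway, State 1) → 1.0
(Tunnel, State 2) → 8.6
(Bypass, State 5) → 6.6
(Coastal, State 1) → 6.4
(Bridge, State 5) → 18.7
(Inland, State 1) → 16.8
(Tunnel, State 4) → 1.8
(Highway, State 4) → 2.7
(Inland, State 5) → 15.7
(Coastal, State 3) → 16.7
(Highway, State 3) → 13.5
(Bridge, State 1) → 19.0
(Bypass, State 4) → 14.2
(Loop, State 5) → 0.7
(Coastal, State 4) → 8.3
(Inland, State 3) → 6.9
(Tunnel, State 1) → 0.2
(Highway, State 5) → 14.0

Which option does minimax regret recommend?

Bridge

Column bests: State 1=19.0, State 2=17.6, State 3=18.0, State 4=19.7, State 5=18.7.
Coastal regrets: 12.6, 15.7, 1.3, 11.4, 13.9 → max 15.7
Highway regrets: 18.0, 10.4, 4.5, 17.0, 4.7 → max 18.0
Tunnel regrets: 18.8, 9.0, 0.0, 17.9, 1.9 → max 18.8
Bridge regrets: 0.0, 0.0, 3.9, 0.0, 0.0 → max 3.9
Bypass regrets: 13.2, 12.9, 9.9, 5.5, 12.1 → max 13.2
Inland regrets: 2.2, 12.6, 11.1, 9.3, 3.0 → max 12.6
Loop regrets: 15.5, 5.2, 16.7, 14.8, 18.0 → max 18.0
Smallest max regret = 3.9 → Bridge.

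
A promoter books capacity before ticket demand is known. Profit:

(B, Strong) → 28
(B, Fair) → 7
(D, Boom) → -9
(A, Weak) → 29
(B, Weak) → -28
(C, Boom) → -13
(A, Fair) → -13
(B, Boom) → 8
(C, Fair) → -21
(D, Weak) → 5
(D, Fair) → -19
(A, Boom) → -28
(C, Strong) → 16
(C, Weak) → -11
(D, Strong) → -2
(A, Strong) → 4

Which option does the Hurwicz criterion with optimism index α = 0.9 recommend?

A: 0.9·29 + 0.1·(-28) = 23.3
B: 0.9·28 + 0.1·(-28) = 22.4
C: 0.9·16 + 0.1·(-21) = 12.3
D: 0.9·5 + 0.1·(-19) = 2.6
Highest Hurwicz score = 23.3 → A.

A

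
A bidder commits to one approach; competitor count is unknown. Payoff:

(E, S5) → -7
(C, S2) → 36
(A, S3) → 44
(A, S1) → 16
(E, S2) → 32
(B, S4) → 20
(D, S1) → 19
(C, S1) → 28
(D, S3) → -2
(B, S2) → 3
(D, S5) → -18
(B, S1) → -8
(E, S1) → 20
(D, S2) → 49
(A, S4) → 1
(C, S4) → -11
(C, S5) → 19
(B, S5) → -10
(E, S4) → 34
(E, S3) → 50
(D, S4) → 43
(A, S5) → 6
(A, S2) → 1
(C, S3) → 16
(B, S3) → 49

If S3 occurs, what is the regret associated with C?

Best payoff under S3 is 50.
Regret = 50 − 16 = 34.

34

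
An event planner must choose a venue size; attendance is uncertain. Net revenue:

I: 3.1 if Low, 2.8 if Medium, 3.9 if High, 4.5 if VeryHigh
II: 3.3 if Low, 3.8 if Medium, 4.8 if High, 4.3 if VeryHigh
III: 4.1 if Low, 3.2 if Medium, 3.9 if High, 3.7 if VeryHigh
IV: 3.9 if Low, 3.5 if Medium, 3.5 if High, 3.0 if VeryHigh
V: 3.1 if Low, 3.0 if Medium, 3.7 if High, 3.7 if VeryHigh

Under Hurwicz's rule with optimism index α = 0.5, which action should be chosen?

I: 0.5·4.5 + 0.5·2.8 = 3.65
II: 0.5·4.8 + 0.5·3.3 = 4.05
III: 0.5·4.1 + 0.5·3.2 = 3.65
IV: 0.5·3.9 + 0.5·3.0 = 3.45
V: 0.5·3.7 + 0.5·3.0 = 3.35
Highest Hurwicz score = 4.05 → II.

II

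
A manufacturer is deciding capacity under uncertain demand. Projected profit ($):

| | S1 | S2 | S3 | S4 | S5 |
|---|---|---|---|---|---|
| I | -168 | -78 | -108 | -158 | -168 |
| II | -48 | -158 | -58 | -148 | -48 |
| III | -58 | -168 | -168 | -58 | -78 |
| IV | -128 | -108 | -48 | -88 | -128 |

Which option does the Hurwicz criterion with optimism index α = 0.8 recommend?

I: 0.8·(-78) + 0.2·(-168) = -96
II: 0.8·(-48) + 0.2·(-158) = -70
III: 0.8·(-58) + 0.2·(-168) = -80
IV: 0.8·(-48) + 0.2·(-128) = -64
Highest Hurwicz score = -64 → IV.

IV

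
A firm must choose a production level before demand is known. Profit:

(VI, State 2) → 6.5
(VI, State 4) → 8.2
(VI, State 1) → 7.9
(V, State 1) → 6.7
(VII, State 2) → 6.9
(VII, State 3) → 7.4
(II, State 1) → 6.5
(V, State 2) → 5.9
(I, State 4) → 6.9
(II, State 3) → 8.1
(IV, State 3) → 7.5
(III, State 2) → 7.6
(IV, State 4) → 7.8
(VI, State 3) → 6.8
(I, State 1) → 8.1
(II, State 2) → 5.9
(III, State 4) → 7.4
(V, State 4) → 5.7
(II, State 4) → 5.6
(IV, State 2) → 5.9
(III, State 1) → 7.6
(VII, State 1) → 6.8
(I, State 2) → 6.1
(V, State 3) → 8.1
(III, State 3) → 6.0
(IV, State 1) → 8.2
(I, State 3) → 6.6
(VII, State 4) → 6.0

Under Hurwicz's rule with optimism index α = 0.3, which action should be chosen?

I: 0.3·8.1 + 0.7·6.1 = 6.7
II: 0.3·8.1 + 0.7·5.6 = 6.35
III: 0.3·7.6 + 0.7·6.0 = 6.48
IV: 0.3·8.2 + 0.7·5.9 = 6.59
V: 0.3·8.1 + 0.7·5.7 = 6.42
VI: 0.3·8.2 + 0.7·6.5 = 7.01
VII: 0.3·7.4 + 0.7·6.0 = 6.42
Highest Hurwicz score = 7.01 → VI.

VI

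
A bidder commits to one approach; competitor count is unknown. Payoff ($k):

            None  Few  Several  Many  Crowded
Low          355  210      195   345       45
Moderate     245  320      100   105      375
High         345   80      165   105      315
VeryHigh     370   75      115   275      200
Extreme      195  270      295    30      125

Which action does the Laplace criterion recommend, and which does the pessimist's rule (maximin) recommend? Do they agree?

Row averages: Low=230, Moderate=229, High=202, VeryHigh=207, Extreme=183
Highest average = 230 → Low.
Row minima: Low=45, Moderate=100, High=80, VeryHigh=75, Extreme=30
Best worst-case = 100 → Moderate.

laplace → Low; maximin → Moderate (disagree)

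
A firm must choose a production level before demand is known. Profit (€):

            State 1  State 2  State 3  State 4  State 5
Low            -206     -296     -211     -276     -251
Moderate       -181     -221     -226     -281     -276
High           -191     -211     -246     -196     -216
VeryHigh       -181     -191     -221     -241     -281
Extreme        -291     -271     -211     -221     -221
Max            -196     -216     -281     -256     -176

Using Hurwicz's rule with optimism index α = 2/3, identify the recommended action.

Low: 2/3·(-206) + 1/3·(-296) = -236
Moderate: 2/3·(-181) + 1/3·(-281) = -643/3
High: 2/3·(-191) + 1/3·(-246) = -628/3
VeryHigh: 2/3·(-181) + 1/3·(-281) = -643/3
Extreme: 2/3·(-211) + 1/3·(-291) = -713/3
Max: 2/3·(-176) + 1/3·(-281) = -211
Highest Hurwicz score = -628/3 → High.

High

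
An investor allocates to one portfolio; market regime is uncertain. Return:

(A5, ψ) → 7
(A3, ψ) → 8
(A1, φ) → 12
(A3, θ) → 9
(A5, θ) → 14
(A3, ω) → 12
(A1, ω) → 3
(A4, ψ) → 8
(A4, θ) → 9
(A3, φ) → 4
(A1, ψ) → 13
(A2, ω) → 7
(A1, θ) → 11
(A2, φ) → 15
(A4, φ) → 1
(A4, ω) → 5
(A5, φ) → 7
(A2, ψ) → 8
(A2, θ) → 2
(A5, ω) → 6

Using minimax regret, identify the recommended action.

Column bests: θ=14, φ=15, ψ=13, ω=12.
A1 regrets: 3, 3, 0, 9 → max 9
A2 regrets: 12, 0, 5, 5 → max 12
A3 regrets: 5, 11, 5, 0 → max 11
A4 regrets: 5, 14, 5, 7 → max 14
A5 regrets: 0, 8, 6, 6 → max 8
Smallest max regret = 8 → A5.

A5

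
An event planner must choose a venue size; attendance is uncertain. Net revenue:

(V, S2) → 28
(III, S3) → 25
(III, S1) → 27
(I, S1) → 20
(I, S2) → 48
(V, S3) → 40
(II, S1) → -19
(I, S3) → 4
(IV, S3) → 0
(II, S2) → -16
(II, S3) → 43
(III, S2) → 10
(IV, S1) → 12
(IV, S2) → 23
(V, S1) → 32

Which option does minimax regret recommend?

Column bests: S1=32, S2=48, S3=43.
I regrets: 12, 0, 39 → max 39
II regrets: 51, 64, 0 → max 64
III regrets: 5, 38, 18 → max 38
IV regrets: 20, 25, 43 → max 43
V regrets: 0, 20, 3 → max 20
Smallest max regret = 20 → V.

V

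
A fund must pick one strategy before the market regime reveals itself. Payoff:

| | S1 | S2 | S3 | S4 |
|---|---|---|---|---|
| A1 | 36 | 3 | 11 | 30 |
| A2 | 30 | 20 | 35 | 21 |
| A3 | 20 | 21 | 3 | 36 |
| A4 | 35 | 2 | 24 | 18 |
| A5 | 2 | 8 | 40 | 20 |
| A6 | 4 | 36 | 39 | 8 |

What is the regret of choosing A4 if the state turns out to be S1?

Best payoff under S1 is 36.
Regret = 36 − 35 = 1.

1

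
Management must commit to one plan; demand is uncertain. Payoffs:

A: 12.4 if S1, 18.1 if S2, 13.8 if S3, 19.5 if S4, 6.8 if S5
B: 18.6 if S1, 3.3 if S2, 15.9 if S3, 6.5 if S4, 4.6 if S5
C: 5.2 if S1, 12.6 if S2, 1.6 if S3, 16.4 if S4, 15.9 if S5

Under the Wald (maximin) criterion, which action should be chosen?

A

Row minima: A=6.8, B=3.3, C=1.6
Best worst-case = 6.8 → A.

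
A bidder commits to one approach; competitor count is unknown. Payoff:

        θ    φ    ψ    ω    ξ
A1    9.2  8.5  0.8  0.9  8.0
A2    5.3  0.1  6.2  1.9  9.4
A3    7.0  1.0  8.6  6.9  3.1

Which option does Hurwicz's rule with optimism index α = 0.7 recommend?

A1: 0.7·9.2 + 0.3·0.8 = 6.68
A2: 0.7·9.4 + 0.3·0.1 = 6.61
A3: 0.7·8.6 + 0.3·1.0 = 6.32
Highest Hurwicz score = 6.68 → A1.

A1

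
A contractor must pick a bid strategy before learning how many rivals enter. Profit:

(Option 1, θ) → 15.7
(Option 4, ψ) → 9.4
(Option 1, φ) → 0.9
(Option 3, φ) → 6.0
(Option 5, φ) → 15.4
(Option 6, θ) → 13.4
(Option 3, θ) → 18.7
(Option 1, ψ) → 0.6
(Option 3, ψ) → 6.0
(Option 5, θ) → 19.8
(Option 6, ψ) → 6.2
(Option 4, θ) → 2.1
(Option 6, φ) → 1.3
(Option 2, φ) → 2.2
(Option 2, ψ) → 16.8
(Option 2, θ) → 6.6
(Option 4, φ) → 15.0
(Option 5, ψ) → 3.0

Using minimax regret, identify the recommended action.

Column bests: θ=19.8, φ=15.4, ψ=16.8.
Option 1 regrets: 4.1, 14.5, 16.2 → max 16.2
Option 2 regrets: 13.2, 13.2, 0.0 → max 13.2
Option 3 regrets: 1.1, 9.4, 10.8 → max 10.8
Option 4 regrets: 17.7, 0.4, 7.4 → max 17.7
Option 5 regrets: 0.0, 0.0, 13.8 → max 13.8
Option 6 regrets: 6.4, 14.1, 10.6 → max 14.1
Smallest max regret = 10.8 → Option 3.

Option 3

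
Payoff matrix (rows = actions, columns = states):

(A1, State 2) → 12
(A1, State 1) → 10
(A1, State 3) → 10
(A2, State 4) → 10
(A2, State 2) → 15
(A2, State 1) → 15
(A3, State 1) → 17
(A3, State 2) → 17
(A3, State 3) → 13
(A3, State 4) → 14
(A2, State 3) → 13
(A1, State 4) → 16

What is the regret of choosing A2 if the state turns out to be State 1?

Best payoff under State 1 is 17.
Regret = 17 − 15 = 2.

2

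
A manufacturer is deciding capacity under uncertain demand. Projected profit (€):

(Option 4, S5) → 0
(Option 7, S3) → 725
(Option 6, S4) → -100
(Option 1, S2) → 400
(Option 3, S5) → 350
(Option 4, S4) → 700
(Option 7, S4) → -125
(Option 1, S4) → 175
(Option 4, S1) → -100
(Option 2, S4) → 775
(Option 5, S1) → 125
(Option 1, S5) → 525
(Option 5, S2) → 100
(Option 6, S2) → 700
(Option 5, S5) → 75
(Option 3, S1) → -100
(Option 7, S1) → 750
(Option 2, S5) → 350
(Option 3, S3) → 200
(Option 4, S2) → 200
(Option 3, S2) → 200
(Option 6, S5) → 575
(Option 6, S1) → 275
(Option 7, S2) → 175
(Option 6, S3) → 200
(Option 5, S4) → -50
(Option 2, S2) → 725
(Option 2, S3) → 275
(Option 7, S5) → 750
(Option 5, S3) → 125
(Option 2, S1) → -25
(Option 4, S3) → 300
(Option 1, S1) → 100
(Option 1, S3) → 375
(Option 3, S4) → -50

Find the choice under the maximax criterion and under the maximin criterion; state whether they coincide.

Row maxima: Option 1=525, Option 2=775, Option 3=350, Option 4=700, Option 5=125, Option 6=700, Option 7=750
Best best-case = 775 → Option 2.
Row minima: Option 1=100, Option 2=-25, Option 3=-100, Option 4=-100, Option 5=-50, Option 6=-100, Option 7=-125
Best worst-case = 100 → Option 1.

maximax → Option 2; maximin → Option 1 (disagree)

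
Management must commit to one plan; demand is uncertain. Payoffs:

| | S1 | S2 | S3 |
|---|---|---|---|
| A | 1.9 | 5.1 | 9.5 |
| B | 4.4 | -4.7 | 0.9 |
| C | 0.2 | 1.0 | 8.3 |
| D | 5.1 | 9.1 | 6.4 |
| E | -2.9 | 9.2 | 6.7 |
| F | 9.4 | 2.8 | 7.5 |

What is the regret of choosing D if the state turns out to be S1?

4.3

Best payoff under S1 is 9.4.
Regret = 9.4 − 5.1 = 4.3.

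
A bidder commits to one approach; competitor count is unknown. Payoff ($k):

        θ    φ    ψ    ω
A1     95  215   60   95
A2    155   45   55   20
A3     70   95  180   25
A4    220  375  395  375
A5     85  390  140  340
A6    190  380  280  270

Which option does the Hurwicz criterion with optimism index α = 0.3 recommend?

A1: 0.3·215 + 0.7·60 = 106.5
A2: 0.3·155 + 0.7·20 = 60.5
A3: 0.3·180 + 0.7·25 = 71.5
A4: 0.3·395 + 0.7·220 = 272.5
A5: 0.3·390 + 0.7·85 = 176.5
A6: 0.3·380 + 0.7·190 = 247
Highest Hurwicz score = 272.5 → A4.

A4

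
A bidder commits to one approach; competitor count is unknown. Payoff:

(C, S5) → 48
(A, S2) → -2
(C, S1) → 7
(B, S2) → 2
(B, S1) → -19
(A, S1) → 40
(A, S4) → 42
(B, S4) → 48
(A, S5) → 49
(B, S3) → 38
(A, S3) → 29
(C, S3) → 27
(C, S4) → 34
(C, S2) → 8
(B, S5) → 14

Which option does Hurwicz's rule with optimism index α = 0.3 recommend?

C

A: 0.3·49 + 0.7·(-2) = 13.3
B: 0.3·48 + 0.7·(-19) = 1.1
C: 0.3·48 + 0.7·7 = 19.3
Highest Hurwicz score = 19.3 → C.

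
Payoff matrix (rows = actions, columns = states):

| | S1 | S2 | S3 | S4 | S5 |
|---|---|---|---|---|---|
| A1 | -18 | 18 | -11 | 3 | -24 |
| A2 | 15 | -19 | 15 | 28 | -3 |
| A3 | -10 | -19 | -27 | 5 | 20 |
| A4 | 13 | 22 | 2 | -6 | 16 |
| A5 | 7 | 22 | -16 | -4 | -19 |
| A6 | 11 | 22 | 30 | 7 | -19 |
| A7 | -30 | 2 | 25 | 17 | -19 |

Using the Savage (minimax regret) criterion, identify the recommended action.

Column bests: S1=15, S2=22, S3=30, S4=28, S5=20.
A1 regrets: 33, 4, 41, 25, 44 → max 44
A2 regrets: 0, 41, 15, 0, 23 → max 41
A3 regrets: 25, 41, 57, 23, 0 → max 57
A4 regrets: 2, 0, 28, 34, 4 → max 34
A5 regrets: 8, 0, 46, 32, 39 → max 46
A6 regrets: 4, 0, 0, 21, 39 → max 39
A7 regrets: 45, 20, 5, 11, 39 → max 45
Smallest max regret = 34 → A4.

A4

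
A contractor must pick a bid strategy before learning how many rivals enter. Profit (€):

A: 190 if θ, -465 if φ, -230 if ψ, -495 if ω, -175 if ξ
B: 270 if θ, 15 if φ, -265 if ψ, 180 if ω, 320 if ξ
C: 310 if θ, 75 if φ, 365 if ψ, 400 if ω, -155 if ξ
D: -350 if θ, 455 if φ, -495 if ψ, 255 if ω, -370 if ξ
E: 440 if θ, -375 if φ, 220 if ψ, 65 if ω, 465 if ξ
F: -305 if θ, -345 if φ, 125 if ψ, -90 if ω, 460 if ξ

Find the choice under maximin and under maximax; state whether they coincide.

Row minima: A=-495, B=-265, C=-155, D=-495, E=-375, F=-345
Best worst-case = -155 → C.
Row maxima: A=190, B=320, C=400, D=455, E=465, F=460
Best best-case = 465 → E.

maximin → C; maximax → E (disagree)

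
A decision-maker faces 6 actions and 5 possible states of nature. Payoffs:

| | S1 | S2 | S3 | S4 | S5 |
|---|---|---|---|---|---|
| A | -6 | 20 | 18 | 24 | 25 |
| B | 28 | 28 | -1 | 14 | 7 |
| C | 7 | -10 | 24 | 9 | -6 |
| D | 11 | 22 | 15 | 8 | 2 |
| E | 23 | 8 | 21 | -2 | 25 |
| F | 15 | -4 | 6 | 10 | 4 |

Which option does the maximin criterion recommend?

Row minima: A=-6, B=-1, C=-10, D=2, E=-2, F=-4
Best worst-case = 2 → D.

D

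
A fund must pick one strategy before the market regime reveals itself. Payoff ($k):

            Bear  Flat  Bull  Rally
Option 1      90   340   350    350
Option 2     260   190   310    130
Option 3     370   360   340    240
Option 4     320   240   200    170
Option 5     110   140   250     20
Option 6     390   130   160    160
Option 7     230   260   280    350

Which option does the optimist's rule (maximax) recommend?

Row maxima: Option 1=350, Option 2=310, Option 3=370, Option 4=320, Option 5=250, Option 6=390, Option 7=350
Best best-case = 390 → Option 6.

Option 6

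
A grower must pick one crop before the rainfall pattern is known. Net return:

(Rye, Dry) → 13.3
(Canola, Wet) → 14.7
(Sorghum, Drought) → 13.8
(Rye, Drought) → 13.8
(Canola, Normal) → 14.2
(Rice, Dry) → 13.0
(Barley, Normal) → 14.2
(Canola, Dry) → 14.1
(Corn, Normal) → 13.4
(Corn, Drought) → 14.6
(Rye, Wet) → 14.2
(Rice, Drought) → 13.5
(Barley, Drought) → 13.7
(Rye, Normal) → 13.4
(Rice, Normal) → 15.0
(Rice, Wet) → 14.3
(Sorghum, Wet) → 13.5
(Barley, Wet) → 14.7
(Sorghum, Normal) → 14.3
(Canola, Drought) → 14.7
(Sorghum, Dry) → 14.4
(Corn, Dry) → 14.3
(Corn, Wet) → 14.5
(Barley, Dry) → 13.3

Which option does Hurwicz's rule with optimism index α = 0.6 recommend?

Canola

Barley: 0.6·14.7 + 0.4·13.3 = 14.14
Corn: 0.6·14.6 + 0.4·13.4 = 14.12
Sorghum: 0.6·14.4 + 0.4·13.5 = 14.04
Rye: 0.6·14.2 + 0.4·13.3 = 13.84
Canola: 0.6·14.7 + 0.4·14.1 = 14.46
Rice: 0.6·15.0 + 0.4·13.0 = 14.2
Highest Hurwicz score = 14.46 → Canola.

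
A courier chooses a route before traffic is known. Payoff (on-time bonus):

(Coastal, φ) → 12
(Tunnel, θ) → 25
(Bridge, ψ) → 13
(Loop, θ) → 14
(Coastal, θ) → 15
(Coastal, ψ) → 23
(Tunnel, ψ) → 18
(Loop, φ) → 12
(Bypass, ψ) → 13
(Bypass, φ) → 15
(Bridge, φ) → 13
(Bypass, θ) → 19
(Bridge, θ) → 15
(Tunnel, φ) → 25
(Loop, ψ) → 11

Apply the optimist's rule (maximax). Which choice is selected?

Tunnel

Row maxima: Tunnel=25, Bridge=15, Loop=14, Bypass=19, Coastal=23
Best best-case = 25 → Tunnel.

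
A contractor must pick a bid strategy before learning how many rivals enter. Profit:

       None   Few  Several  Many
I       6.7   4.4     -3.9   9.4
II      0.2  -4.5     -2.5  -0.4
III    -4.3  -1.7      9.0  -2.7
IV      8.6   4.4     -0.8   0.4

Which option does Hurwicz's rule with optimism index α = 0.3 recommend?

IV

I: 0.3·9.4 + 0.7·(-3.9) = 0.09
II: 0.3·0.2 + 0.7·(-4.5) = -3.09
III: 0.3·9.0 + 0.7·(-4.3) = -0.31
IV: 0.3·8.6 + 0.7·(-0.8) = 2.02
Highest Hurwicz score = 2.02 → IV.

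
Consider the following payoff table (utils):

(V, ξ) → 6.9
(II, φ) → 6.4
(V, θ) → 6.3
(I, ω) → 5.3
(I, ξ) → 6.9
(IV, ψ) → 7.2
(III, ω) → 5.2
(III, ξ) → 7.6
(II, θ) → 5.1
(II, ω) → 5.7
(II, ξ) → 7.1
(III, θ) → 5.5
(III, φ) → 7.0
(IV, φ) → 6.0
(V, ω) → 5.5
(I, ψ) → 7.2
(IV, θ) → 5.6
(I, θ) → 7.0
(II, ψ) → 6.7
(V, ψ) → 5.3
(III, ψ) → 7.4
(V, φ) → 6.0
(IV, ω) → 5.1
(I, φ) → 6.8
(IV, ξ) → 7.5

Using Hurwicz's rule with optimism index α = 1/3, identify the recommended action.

III

I: 1/3·7.2 + 2/3·5.3 = 89/15
II: 1/3·7.1 + 2/3·5.1 = 173/30
III: 1/3·7.6 + 2/3·5.2 = 6
IV: 1/3·7.5 + 2/3·5.1 = 5.9
V: 1/3·6.9 + 2/3·5.3 = 35/6
Highest Hurwicz score = 6 → III.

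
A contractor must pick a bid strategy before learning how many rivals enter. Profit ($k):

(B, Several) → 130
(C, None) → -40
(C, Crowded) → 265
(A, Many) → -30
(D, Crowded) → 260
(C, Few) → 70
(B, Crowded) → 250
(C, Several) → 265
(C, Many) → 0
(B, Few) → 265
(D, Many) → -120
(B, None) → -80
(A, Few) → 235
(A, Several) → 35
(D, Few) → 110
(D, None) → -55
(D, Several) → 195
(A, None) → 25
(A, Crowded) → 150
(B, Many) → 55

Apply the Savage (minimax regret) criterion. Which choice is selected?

Column bests: None=25, Few=265, Several=265, Many=55, Crowded=265.
A regrets: 0, 30, 230, 85, 115 → max 230
B regrets: 105, 0, 135, 0, 15 → max 135
C regrets: 65, 195, 0, 55, 0 → max 195
D regrets: 80, 155, 70, 175, 5 → max 175
Smallest max regret = 135 → B.

B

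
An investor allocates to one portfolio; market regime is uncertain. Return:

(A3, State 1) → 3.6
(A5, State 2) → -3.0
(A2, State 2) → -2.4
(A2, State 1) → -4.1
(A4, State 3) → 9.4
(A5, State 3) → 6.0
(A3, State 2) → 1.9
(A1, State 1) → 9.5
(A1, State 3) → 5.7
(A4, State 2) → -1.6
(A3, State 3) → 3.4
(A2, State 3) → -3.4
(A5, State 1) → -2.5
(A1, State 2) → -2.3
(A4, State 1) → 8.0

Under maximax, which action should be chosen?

A1

Row maxima: A1=9.5, A2=-2.4, A3=3.6, A4=9.4, A5=6.0
Best best-case = 9.5 → A1.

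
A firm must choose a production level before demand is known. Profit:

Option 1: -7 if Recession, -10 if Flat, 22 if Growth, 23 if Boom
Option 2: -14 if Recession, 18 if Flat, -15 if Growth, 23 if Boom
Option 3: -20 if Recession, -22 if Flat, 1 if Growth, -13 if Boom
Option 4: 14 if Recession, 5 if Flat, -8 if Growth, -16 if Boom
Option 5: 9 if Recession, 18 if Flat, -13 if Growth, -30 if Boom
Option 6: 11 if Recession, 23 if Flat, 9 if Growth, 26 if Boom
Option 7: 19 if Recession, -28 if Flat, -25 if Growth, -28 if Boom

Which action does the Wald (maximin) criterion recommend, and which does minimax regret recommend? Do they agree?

Row minima: Option 1=-10, Option 2=-15, Option 3=-22, Option 4=-16, Option 5=-30, Option 6=9, Option 7=-28
Best worst-case = 9 → Option 6.
Column bests: Recession=19, Flat=23, Growth=22, Boom=26.
Option 1 regrets: 26, 33, 0, 3 → max 33
Option 2 regrets: 33, 5, 37, 3 → max 37
Option 3 regrets: 39, 45, 21, 39 → max 45
Option 4 regrets: 5, 18, 30, 42 → max 42
Option 5 regrets: 10, 5, 35, 56 → max 56
Option 6 regrets: 8, 0, 13, 0 → max 13
Option 7 regrets: 0, 51, 47, 54 → max 54
Smallest max regret = 13 → Option 6.

maximin → Option 6; minimax regret → Option 6 (agree)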